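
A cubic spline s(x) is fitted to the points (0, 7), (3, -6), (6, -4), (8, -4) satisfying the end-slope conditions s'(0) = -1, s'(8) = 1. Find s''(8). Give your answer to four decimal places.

Let m_i = s''(x_i). Step sizes h_i = 3, 3, 2; slopes of the chords Δ_i = (y_(i+1) - y_i)/h_i = -13/3, 2/3, 0.
  3·m_0 + 12·m_1 + 3·m_2 = 6(Δ_1 - Δ_0) = 30
  3·m_1 + 10·m_2 + 2·m_3 = 6(Δ_2 - Δ_1) = -4
Clamped end conditions give two more equations: 2h_0·m_0 + h_0·m_1 = 6(Δ_0 - s'(0)) = -20 and h_2·m_2 + 2h_2·m_3 = 6(s'(8) - Δ_2) = 6.
Forward elimination and back-substitution give m_0 = -317/57, m_1 = 254/57, m_2 = -43/19, m_3 = 50/19.

2.6316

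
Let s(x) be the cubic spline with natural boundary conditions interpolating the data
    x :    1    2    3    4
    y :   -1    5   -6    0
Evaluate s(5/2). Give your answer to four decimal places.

-0.5000

Put M_i = s'' at the i-th knot. Here h = (1, 1, 1) and Δ = (6, -11, 6), so the interior equations h_(i-1)·M_(i-1) + 2(h_(i-1)+h_i)·M_i + h_i·M_(i+1) = 6(Δ_i − Δ_(i-1)) read
  1·M_0 + 4·M_1 + 1·M_2 = 6(Δ_1 - Δ_0) = -102
  1·M_1 + 4·M_2 + 1·M_3 = 6(Δ_2 - Δ_1) = 102
Natural end conditions: M_0 = M_3 = 0.
Forward elimination and back-substitution give M_0 = 0, M_1 = -34, M_2 = 34, M_3 = 0.
On [2, 3], s(x) = 5 - 16/3·(x - 2) - 17·(x - 2)² + 34/3·(x - 2)³.
With (x - 2) = 1/2: s(5/2) = -1/2.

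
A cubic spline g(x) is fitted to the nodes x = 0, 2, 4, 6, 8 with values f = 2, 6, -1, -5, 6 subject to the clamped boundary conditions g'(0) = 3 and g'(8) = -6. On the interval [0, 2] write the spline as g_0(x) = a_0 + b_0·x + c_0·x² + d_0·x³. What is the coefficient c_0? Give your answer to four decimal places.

0.2679

With M_i denoting the second derivative at x_i, h_i = 2, 2, 2, 2, and Δ_i = (y_(i+1) − y_i)/h_i = 2, -7/2, -2, 11/2:
  2·M_0 + 8·M_1 + 2·M_2 = 6(Δ_1 - Δ_0) = -33
  2·M_1 + 8·M_2 + 2·M_3 = 6(Δ_2 - Δ_1) = 9
  2·M_2 + 8·M_3 + 2·M_4 = 6(Δ_3 - Δ_2) = 45
Clamped end conditions give two more equations: 2h_0·M_0 + h_0·M_1 = 6(Δ_0 - g'(0)) = -6 and h_3·M_3 + 2h_3·M_4 = 6(g'(8) - Δ_3) = -69.
Solving: M_0 = 15/28, M_1 = -57/14, M_2 = -3/4, M_3 = 81/7, M_4 = -645/28.
On [0, 2], with g_0(x) = a_0 + b_0·x + c_0·x² + d_0·x³: c_0 = M_0/2 = 15/56, d_0 = (M_1 - M_0)/(6h_0) = -43/112, b_0 = Δ_0 - h_0(2M_0 + M_1)/6 = 3.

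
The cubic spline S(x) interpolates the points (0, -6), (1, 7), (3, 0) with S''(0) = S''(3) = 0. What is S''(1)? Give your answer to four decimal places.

-16.5000

With M_i denoting the second derivative at x_i, h_i = 1, 2, and Δ_i = (y_(i+1) − y_i)/h_i = 13, -7/2:
  1·M_0 + 6·M_1 + 2·M_2 = 6(Δ_1 - Δ_0) = -99
Natural end conditions: M_0 = M_2 = 0.
Forward elimination and back-substitution give M_0 = 0, M_1 = -33/2, M_2 = 0.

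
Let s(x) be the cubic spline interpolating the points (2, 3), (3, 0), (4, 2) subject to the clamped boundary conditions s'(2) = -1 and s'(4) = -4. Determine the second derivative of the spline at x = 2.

-15

Let M_i = s''(x_i). Step sizes h_i = 1, 1; slopes of the chords Δ_i = (y_(i+1) - y_i)/h_i = -3, 2.
  1·M_0 + 4·M_1 + 1·M_2 = 6(Δ_1 - Δ_0) = 30
Clamped end conditions give two more equations: 2h_0·M_0 + h_0·M_1 = 6(Δ_0 - s'(2)) = -12 and h_1·M_1 + 2h_1·M_2 = 6(s'(4) - Δ_1) = -36.
Solving the tridiagonal system: M_0 = -15, M_1 = 18, M_2 = -27.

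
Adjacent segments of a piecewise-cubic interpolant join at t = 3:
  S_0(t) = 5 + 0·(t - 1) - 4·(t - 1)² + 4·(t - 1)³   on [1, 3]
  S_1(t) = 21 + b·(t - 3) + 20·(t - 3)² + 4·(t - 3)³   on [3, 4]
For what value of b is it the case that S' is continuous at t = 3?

32

S_0'(t) = 0 - 8·(t - 1) + 12·(t - 1)², so S_0'(3) = 32. On the right, S_1'(3) = b, so b = 32.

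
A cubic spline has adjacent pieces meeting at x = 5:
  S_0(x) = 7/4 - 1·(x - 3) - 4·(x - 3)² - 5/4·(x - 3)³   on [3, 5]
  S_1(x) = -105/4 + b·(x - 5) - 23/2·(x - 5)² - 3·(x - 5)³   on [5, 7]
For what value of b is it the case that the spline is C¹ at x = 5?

-32

S_0'(x) = -1 - 8·(x - 3) - 15/4·(x - 3)², so S_0'(5) = -32. On the right, S_1'(5) = b, so b = -32.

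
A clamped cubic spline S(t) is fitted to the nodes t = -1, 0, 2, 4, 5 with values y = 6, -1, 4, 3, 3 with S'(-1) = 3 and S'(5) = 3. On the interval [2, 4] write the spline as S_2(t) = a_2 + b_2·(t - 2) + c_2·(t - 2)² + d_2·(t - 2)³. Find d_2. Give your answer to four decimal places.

0.7330

With m_i denoting the second derivative at x_i, h_i = 1, 2, 2, 1, and Δ_i = (y_(i+1) − y_i)/h_i = -7, 5/2, -1/2, 0:
  1·m_0 + 6·m_1 + 2·m_2 = 6(Δ_1 - Δ_0) = 57
  2·m_1 + 8·m_2 + 2·m_3 = 6(Δ_2 - Δ_1) = -18
  2·m_2 + 6·m_3 + 1·m_4 = 6(Δ_3 - Δ_2) = 3
Clamped end conditions give two more equations: 2h_0·m_0 + h_0·m_1 = 6(Δ_0 - S'(-1)) = -60 and h_3·m_3 + 2h_3·m_4 = 6(S'(5) - Δ_3) = 18.
Solving: m_0 = -863/22, m_1 = 203/11, m_2 = -29/4, m_3 = 17/11, m_4 = 181/22.
On [2, 4], with S_2(t) = a_2 + b_2·(t - 2) + c_2·(t - 2)² + d_2·(t - 2)³: c_2 = m_2/2 = -29/8, d_2 = (m_3 - m_2)/(6h_2) = 129/176, b_2 = Δ_2 - h_2(2m_2 + m_3)/6 = 42/11.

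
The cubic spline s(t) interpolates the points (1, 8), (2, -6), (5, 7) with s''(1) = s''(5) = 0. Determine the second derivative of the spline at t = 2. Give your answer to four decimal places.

Let M_i = s''(x_i). Step sizes h_i = 1, 3; slopes of the chords Δ_i = (y_(i+1) - y_i)/h_i = -14, 13/3.
  1·M_0 + 8·M_1 + 3·M_2 = 6(Δ_1 - Δ_0) = 110
Natural end conditions: M_0 = M_2 = 0.
Forward elimination and back-substitution give M_0 = 0, M_1 = 55/4, M_2 = 0.

13.7500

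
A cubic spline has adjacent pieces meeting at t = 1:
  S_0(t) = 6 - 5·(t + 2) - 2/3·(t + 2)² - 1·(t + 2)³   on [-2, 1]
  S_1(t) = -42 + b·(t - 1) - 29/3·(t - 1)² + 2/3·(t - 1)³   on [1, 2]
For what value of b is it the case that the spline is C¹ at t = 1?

-36

S_0'(t) = -5 - 4/3·(t + 2) - 3·(t + 2)², so S_0'(1) = -36. On the right, S_1'(1) = b, so b = -36.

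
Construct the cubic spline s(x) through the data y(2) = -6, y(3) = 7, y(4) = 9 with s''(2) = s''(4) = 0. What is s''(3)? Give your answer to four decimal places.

-16.5000

With M_i denoting the second derivative at x_i, h_i = 1, 1, and Δ_i = (y_(i+1) − y_i)/h_i = 13, 2:
  1·M_0 + 4·M_1 + 1·M_2 = 6(Δ_1 - Δ_0) = -66
Natural end conditions: M_0 = M_2 = 0.
Solving the tridiagonal system: M_0 = 0, M_1 = -33/2, M_2 = 0.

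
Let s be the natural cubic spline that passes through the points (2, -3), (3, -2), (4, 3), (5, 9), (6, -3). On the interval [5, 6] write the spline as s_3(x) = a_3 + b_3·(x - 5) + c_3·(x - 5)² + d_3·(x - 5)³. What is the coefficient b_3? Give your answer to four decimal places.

-2.3571

Put σ_i = s'' at the i-th knot. Here h = (1, 1, 1, 1) and Δ = (1, 5, 6, -12), so the interior equations h_(i-1)·σ_(i-1) + 2(h_(i-1)+h_i)·σ_i + h_i·σ_(i+1) = 6(Δ_i − Δ_(i-1)) read
  1·σ_0 + 4·σ_1 + 1·σ_2 = 6(Δ_1 - Δ_0) = 24
  1·σ_1 + 4·σ_2 + 1·σ_3 = 6(Δ_2 - Δ_1) = 6
  1·σ_2 + 4·σ_3 + 1·σ_4 = 6(Δ_3 - Δ_2) = -108
Natural end conditions: σ_0 = σ_4 = 0.
Solving the tridiagonal system: σ_0 = 0, σ_1 = 57/14, σ_2 = 54/7, σ_3 = -405/14, σ_4 = 0.
On [5, 6], with s_3(x) = a_3 + b_3·(x - 5) + c_3·(x - 5)² + d_3·(x - 5)³: c_3 = σ_3/2 = -405/28, d_3 = (σ_4 - σ_3)/(6h_3) = 135/28, b_3 = Δ_3 - h_3(2σ_3 + σ_4)/6 = -33/14.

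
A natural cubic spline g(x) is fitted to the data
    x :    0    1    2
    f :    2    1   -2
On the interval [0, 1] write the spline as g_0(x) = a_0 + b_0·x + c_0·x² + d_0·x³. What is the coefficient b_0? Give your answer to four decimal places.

With σ_i denoting the second derivative at x_i, h_i = 1, 1, and Δ_i = (y_(i+1) − y_i)/h_i = -1, -3:
  1·σ_0 + 4·σ_1 + 1·σ_2 = 6(Δ_1 - Δ_0) = -12
Natural end conditions: σ_0 = σ_2 = 0.
Solving the tridiagonal system: σ_0 = 0, σ_1 = -3, σ_2 = 0.
On [0, 1], with g_0(x) = a_0 + b_0·x + c_0·x² + d_0·x³: c_0 = σ_0/2 = 0, d_0 = (σ_1 - σ_0)/(6h_0) = -1/2, b_0 = Δ_0 - h_0(2σ_0 + σ_1)/6 = -1/2.

-0.5000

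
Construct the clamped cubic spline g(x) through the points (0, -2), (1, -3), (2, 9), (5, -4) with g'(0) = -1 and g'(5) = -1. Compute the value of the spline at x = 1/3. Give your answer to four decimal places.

-2.8570

Let m_i = g''(x_i). Step sizes h_i = 1, 1, 3; slopes of the chords Δ_i = (y_(i+1) - y_i)/h_i = -1, 12, -13/3.
  1·m_0 + 4·m_1 + 1·m_2 = 6(Δ_1 - Δ_0) = 78
  1·m_1 + 8·m_2 + 3·m_3 = 6(Δ_2 - Δ_1) = -98
Clamped end conditions give two more equations: 2h_0·m_0 + h_0·m_1 = 6(Δ_0 - g'(0)) = 0 and h_2·m_2 + 2h_2·m_3 = 6(g'(5) - Δ_2) = 20.
Solving the tridiagonal system: m_0 = -410/29, m_1 = 820/29, m_2 = -608/29, m_3 = 1202/87.
On [0, 1], g(x) = -2 - 1·x - 205/29·x² + 205/29·x³.
With x = 1/3: g(1/3) = -2237/783.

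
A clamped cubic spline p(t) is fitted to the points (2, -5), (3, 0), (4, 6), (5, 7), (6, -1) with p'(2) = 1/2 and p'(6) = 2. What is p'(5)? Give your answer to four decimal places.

-7.0804

Write m_i for p''(x_i). With h_i = 1, 1, 1, 1 and divided differences Δ_i = 5, 6, 1, -8, the continuity of p' gives the tridiagonal system
  1·m_0 + 4·m_1 + 1·m_2 = 6(Δ_1 - Δ_0) = 6
  1·m_1 + 4·m_2 + 1·m_3 = 6(Δ_2 - Δ_1) = -30
  1·m_2 + 4·m_3 + 1·m_4 = 6(Δ_3 - Δ_2) = -54
Clamped end conditions give two more equations: 2h_0·m_0 + h_0·m_1 = 6(Δ_0 - p'(2)) = 27 and h_3·m_3 + 2h_3·m_4 = 6(p'(6) - Δ_3) = 60.
Solving the tridiagonal system: m_0 = 807/56, m_1 = -51/28, m_2 = -9/8, m_3 = -663/28, m_4 = 2343/56.
On [5, 6], p'(t) = b_3 + 2c_3·(t - 5) + 3d_3·(t - 5)² with b_3 = Δ_3 - h_3(2m_3 + m_4)/6 = -793/112, c_3 = m_3/2 = -663/56, d_3 = (m_4 - m_3)/(6h_3) = 1223/112. So p'(5) = -793/112.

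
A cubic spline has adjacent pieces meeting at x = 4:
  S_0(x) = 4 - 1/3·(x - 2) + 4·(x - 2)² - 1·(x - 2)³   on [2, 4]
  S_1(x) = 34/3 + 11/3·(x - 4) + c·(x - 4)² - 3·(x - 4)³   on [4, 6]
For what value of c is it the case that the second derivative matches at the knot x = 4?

-2

S_0''(x) = 8 - 6·(x - 2), so S_0''(4) = -4. On the right, S_1''(4) = 2c, so c = -2.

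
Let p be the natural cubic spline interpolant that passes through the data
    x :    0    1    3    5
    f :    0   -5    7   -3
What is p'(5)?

Write σ_i for p''(x_i). With h_i = 1, 2, 2 and divided differences Δ_i = -5, 6, -5, the continuity of p' gives the tridiagonal system
  1·σ_0 + 6·σ_1 + 2·σ_2 = 6(Δ_1 - Δ_0) = 66
  2·σ_1 + 8·σ_2 + 2·σ_3 = 6(Δ_2 - Δ_1) = -66
Natural end conditions: σ_0 = σ_3 = 0.
Solving: σ_0 = 0, σ_1 = 15, σ_2 = -12, σ_3 = 0.
On [3, 5], p'(x) = b_2 + 2c_2·(x - 3) + 3d_2·(x - 3)² with b_2 = Δ_2 - h_2(2σ_2 + σ_3)/6 = 3, c_2 = σ_2/2 = -6, d_2 = (σ_3 - σ_2)/(6h_2) = 1. So p'(5) = -9.

-9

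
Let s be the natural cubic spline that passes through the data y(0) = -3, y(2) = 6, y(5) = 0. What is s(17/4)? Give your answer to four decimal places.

With m_i denoting the second derivative at x_i, h_i = 2, 3, and Δ_i = (y_(i+1) − y_i)/h_i = 9/2, -2:
  2·m_0 + 10·m_1 + 3·m_2 = 6(Δ_1 - Δ_0) = -39
Natural end conditions: m_0 = m_2 = 0.
Forward elimination and back-substitution give m_0 = 0, m_1 = -39/10, m_2 = 0.
On [2, 5], s(x) = 6 + 19/10·(x - 2) - 39/20·(x - 2)² + 13/60·(x - 2)³.
With (x - 2) = 9/4: s(17/4) = 735/256.

2.8711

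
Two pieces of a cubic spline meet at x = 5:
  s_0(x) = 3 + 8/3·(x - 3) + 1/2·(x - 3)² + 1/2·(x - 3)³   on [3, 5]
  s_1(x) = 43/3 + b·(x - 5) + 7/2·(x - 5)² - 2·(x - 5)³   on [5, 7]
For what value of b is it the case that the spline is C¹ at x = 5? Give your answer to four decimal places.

10.6667

s_0'(x) = 8/3 + 1·(x - 3) + 3/2·(x - 3)², so s_0'(5) = 32/3. On the right, s_1'(5) = b, so b = 32/3.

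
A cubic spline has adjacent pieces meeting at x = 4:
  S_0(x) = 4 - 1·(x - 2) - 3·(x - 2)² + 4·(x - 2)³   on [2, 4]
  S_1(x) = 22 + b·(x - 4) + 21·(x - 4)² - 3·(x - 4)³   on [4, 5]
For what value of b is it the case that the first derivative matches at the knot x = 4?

35

S_0'(x) = -1 - 6·(x - 2) + 12·(x - 2)², so S_0'(4) = 35. On the right, S_1'(4) = b, so b = 35.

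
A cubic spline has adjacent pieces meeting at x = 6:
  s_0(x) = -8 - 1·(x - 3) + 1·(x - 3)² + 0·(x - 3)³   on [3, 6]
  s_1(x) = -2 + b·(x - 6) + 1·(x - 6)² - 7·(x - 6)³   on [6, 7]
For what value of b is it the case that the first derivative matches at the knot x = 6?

s_0'(x) = -1 + 2·(x - 3) + 0·(x - 3)², so s_0'(6) = 5. On the right, s_1'(6) = b, so b = 5.

5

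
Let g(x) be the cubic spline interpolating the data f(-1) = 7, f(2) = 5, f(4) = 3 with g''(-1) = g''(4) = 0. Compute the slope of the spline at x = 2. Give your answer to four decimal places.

-0.8667

With M_i denoting the second derivative at x_i, h_i = 3, 2, and Δ_i = (y_(i+1) − y_i)/h_i = -2/3, -1:
  3·M_0 + 10·M_1 + 2·M_2 = 6(Δ_1 - Δ_0) = -2
Natural end conditions: M_0 = M_2 = 0.
Forward elimination and back-substitution give M_0 = 0, M_1 = -1/5, M_2 = 0.
On [2, 4], g'(x) = b_1 + 2c_1·(x - 2) + 3d_1·(x - 2)² with b_1 = Δ_1 - h_1(2M_1 + M_2)/6 = -13/15, c_1 = M_1/2 = -1/10, d_1 = (M_2 - M_1)/(6h_1) = 1/60. So g'(2) = -13/15.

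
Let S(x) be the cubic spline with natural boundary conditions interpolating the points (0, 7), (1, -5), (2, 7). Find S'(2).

18

With M_i denoting the second derivative at x_i, h_i = 1, 1, and Δ_i = (y_(i+1) − y_i)/h_i = -12, 12:
  1·M_0 + 4·M_1 + 1·M_2 = 6(Δ_1 - Δ_0) = 144
Natural end conditions: M_0 = M_2 = 0.
Solving: M_0 = 0, M_1 = 36, M_2 = 0.
On [1, 2], S'(x) = b_1 + 2c_1·(x - 1) + 3d_1·(x - 1)² with b_1 = Δ_1 - h_1(2M_1 + M_2)/6 = 0, c_1 = M_1/2 = 18, d_1 = (M_2 - M_1)/(6h_1) = -6. So S'(2) = 18.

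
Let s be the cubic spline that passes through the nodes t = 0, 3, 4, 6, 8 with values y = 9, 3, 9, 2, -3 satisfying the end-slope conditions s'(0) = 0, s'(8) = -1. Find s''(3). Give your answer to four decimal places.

Let M_i = s''(x_i). Step sizes h_i = 3, 1, 2, 2; slopes of the chords Δ_i = (y_(i+1) - y_i)/h_i = -2, 6, -7/2, -5/2.
  3·M_0 + 8·M_1 + 1·M_2 = 6(Δ_1 - Δ_0) = 48
  1·M_1 + 6·M_2 + 2·M_3 = 6(Δ_2 - Δ_1) = -57
  2·M_2 + 8·M_3 + 2·M_4 = 6(Δ_3 - Δ_2) = 6
Clamped end conditions give two more equations: 2h_0·M_0 + h_0·M_1 = 6(Δ_0 - s'(0)) = -12 and h_3·M_3 + 2h_3·M_4 = 6(s'(8) - Δ_3) = 9.
Forward elimination and back-substitution give M_0 = -569/80, M_1 = 409/40, M_2 = -997/80, M_3 = 151/40, M_4 = 29/80.

10.2250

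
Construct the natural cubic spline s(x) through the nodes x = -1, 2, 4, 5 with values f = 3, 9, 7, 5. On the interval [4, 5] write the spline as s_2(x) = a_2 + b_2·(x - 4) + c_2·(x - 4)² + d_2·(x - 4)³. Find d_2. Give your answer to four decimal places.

0.0714

Put M_i = s'' at the i-th knot. Here h = (3, 2, 1) and Δ = (2, -1, -2), so the interior equations h_(i-1)·M_(i-1) + 2(h_(i-1)+h_i)·M_i + h_i·M_(i+1) = 6(Δ_i − Δ_(i-1)) read
  3·M_0 + 10·M_1 + 2·M_2 = 6(Δ_1 - Δ_0) = -18
  2·M_1 + 6·M_2 + 1·M_3 = 6(Δ_2 - Δ_1) = -6
Natural end conditions: M_0 = M_3 = 0.
Solving: M_0 = 0, M_1 = -12/7, M_2 = -3/7, M_3 = 0.
On [4, 5], with s_2(x) = a_2 + b_2·(x - 4) + c_2·(x - 4)² + d_2·(x - 4)³: c_2 = M_2/2 = -3/14, d_2 = (M_3 - M_2)/(6h_2) = 1/14, b_2 = Δ_2 - h_2(2M_2 + M_3)/6 = -13/7.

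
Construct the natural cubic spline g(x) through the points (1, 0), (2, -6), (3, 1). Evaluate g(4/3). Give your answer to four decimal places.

-2.9630

Put σ_i = g'' at the i-th knot. Here h = (1, 1) and Δ = (-6, 7), so the interior equations h_(i-1)·σ_(i-1) + 2(h_(i-1)+h_i)·σ_i + h_i·σ_(i+1) = 6(Δ_i − Δ_(i-1)) read
  1·σ_0 + 4·σ_1 + 1·σ_2 = 6(Δ_1 - Δ_0) = 78
Natural end conditions: σ_0 = σ_2 = 0.
Solving the tridiagonal system: σ_0 = 0, σ_1 = 39/2, σ_2 = 0.
On [1, 2], g(x) = 0 - 37/4·(x - 1) + 0·(x - 1)² + 13/4·(x - 1)³.
With (x - 1) = 1/3: g(4/3) = -80/27.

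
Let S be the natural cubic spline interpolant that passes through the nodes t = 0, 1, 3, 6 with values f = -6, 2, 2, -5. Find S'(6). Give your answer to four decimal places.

-2.2262

Let M_i = S''(x_i). Step sizes h_i = 1, 2, 3; slopes of the chords Δ_i = (y_(i+1) - y_i)/h_i = 8, 0, -7/3.
  1·M_0 + 6·M_1 + 2·M_2 = 6(Δ_1 - Δ_0) = -48
  2·M_1 + 10·M_2 + 3·M_3 = 6(Δ_2 - Δ_1) = -14
Natural end conditions: M_0 = M_3 = 0.
Solving: M_0 = 0, M_1 = -113/14, M_2 = 3/14, M_3 = 0.
On [3, 6], S'(t) = b_2 + 2c_2·(t - 3) + 3d_2·(t - 3)² with b_2 = Δ_2 - h_2(2M_2 + M_3)/6 = -107/42, c_2 = M_2/2 = 3/28, d_2 = (M_3 - M_2)/(6h_2) = -1/84. So S'(6) = -187/84.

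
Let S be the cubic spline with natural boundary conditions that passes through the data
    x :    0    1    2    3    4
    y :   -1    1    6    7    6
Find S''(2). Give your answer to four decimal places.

-7.2857

Write M_i for S''(x_i). With h_i = 1, 1, 1, 1 and divided differences Δ_i = 2, 5, 1, -1, the continuity of S' gives the tridiagonal system
  1·M_0 + 4·M_1 + 1·M_2 = 6(Δ_1 - Δ_0) = 18
  1·M_1 + 4·M_2 + 1·M_3 = 6(Δ_2 - Δ_1) = -24
  1·M_2 + 4·M_3 + 1·M_4 = 6(Δ_3 - Δ_2) = -12
Natural end conditions: M_0 = M_4 = 0.
Solving the tridiagonal system: M_0 = 0, M_1 = 177/28, M_2 = -51/7, M_3 = -33/28, M_4 = 0.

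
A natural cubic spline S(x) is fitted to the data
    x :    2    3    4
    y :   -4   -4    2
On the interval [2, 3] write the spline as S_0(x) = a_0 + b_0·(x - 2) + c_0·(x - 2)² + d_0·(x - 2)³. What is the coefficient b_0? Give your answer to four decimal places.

-1.5000

With M_i denoting the second derivative at x_i, h_i = 1, 1, and Δ_i = (y_(i+1) − y_i)/h_i = 0, 6:
  1·M_0 + 4·M_1 + 1·M_2 = 6(Δ_1 - Δ_0) = 36
Natural end conditions: M_0 = M_2 = 0.
Forward elimination and back-substitution give M_0 = 0, M_1 = 9, M_2 = 0.
On [2, 3], with S_0(x) = a_0 + b_0·(x - 2) + c_0·(x - 2)² + d_0·(x - 2)³: c_0 = M_0/2 = 0, d_0 = (M_1 - M_0)/(6h_0) = 3/2, b_0 = Δ_0 - h_0(2M_0 + M_1)/6 = -3/2.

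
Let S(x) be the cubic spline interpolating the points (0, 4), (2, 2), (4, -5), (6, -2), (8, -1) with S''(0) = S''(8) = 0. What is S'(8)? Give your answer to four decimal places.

Write M_i for S''(x_i). With h_i = 2, 2, 2, 2 and divided differences Δ_i = -1, -7/2, 3/2, 1/2, the continuity of S' gives the tridiagonal system
  2·M_0 + 8·M_1 + 2·M_2 = 6(Δ_1 - Δ_0) = -15
  2·M_1 + 8·M_2 + 2·M_3 = 6(Δ_2 - Δ_1) = 30
  2·M_2 + 8·M_3 + 2·M_4 = 6(Δ_3 - Δ_2) = -6
Natural end conditions: M_0 = M_4 = 0.
Solving the tridiagonal system: M_0 = 0, M_1 = -351/112, M_2 = 141/28, M_3 = -225/112, M_4 = 0.
On [6, 8], S'(x) = b_3 + 2c_3·(x - 6) + 3d_3·(x - 6)² with b_3 = Δ_3 - h_3(2M_3 + M_4)/6 = 103/56, c_3 = M_3/2 = -225/224, d_3 = (M_4 - M_3)/(6h_3) = 75/448. So S'(8) = -19/112.

-0.1696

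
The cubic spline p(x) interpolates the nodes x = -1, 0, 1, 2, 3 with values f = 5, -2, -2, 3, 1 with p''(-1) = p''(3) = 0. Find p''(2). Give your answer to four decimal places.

Put m_i = p'' at the i-th knot. Here h = (1, 1, 1, 1) and Δ = (-7, 0, 5, -2), so the interior equations h_(i-1)·m_(i-1) + 2(h_(i-1)+h_i)·m_i + h_i·m_(i+1) = 6(Δ_i − Δ_(i-1)) read
  1·m_0 + 4·m_1 + 1·m_2 = 6(Δ_1 - Δ_0) = 42
  1·m_1 + 4·m_2 + 1·m_3 = 6(Δ_2 - Δ_1) = 30
  1·m_2 + 4·m_3 + 1·m_4 = 6(Δ_3 - Δ_2) = -42
Natural end conditions: m_0 = m_4 = 0.
Hence m_0 = 0, m_1 = 117/14, m_2 = 60/7, m_3 = -177/14, m_4 = 0.

-12.6429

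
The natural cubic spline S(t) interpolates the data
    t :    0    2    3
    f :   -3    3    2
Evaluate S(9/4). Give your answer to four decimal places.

Put m_i = S'' at the i-th knot. Here h = (2, 1) and Δ = (3, -1), so the interior equations h_(i-1)·m_(i-1) + 2(h_(i-1)+h_i)·m_i + h_i·m_(i+1) = 6(Δ_i − Δ_(i-1)) read
  2·m_0 + 6·m_1 + 1·m_2 = 6(Δ_1 - Δ_0) = -24
Natural end conditions: m_0 = m_2 = 0.
Solving the tridiagonal system: m_0 = 0, m_1 = -4, m_2 = 0.
On [2, 3], S(t) = 3 + 1/3·(t - 2) - 2·(t - 2)² + 2/3·(t - 2)³.
With (t - 2) = 1/4: S(9/4) = 95/32.

2.9688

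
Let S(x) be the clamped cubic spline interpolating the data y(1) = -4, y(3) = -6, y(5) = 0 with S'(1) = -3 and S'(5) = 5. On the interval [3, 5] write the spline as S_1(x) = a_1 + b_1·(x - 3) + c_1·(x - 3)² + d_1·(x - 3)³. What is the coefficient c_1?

With M_i denoting the second derivative at x_i, h_i = 2, 2, and Δ_i = (y_(i+1) − y_i)/h_i = -1, 3:
  2·M_0 + 8·M_1 + 2·M_2 = 6(Δ_1 - Δ_0) = 24
Clamped end conditions give two more equations: 2h_0·M_0 + h_0·M_1 = 6(Δ_0 - S'(1)) = 12 and h_1·M_1 + 2h_1·M_2 = 6(S'(5) - Δ_1) = 12.
Forward elimination and back-substitution give M_0 = 2, M_1 = 2, M_2 = 2.
On [3, 5], with S_1(x) = a_1 + b_1·(x - 3) + c_1·(x - 3)² + d_1·(x - 3)³: c_1 = M_1/2 = 1, d_1 = (M_2 - M_1)/(6h_1) = 0, b_1 = Δ_1 - h_1(2M_1 + M_2)/6 = 1.

1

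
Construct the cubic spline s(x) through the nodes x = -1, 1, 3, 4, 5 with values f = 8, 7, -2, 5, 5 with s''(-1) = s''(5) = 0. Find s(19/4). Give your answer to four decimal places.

With M_i denoting the second derivative at x_i, h_i = 2, 2, 1, 1, and Δ_i = (y_(i+1) − y_i)/h_i = -1/2, -9/2, 7, 0:
  2·M_0 + 8·M_1 + 2·M_2 = 6(Δ_1 - Δ_0) = -24
  2·M_1 + 6·M_2 + 1·M_3 = 6(Δ_2 - Δ_1) = 69
  1·M_2 + 4·M_3 + 1·M_4 = 6(Δ_3 - Δ_2) = -42
Natural end conditions: M_0 = M_4 = 0.
Forward elimination and back-substitution give M_0 = 0, M_1 = -99/14, M_2 = 114/7, M_3 = -102/7, M_4 = 0.
On [4, 5], s(x) = 5 + 34/7·(x - 4) - 51/7·(x - 4)² + 17/7·(x - 4)³.
With (x - 4) = 3/4: s(19/4) = 2495/448.

5.5692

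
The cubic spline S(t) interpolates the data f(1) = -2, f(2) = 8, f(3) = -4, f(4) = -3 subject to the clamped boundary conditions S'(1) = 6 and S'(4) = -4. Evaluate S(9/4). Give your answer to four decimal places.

6.2719

Write M_i for S''(x_i). With h_i = 1, 1, 1 and divided differences Δ_i = 10, -12, 1, the continuity of S' gives the tridiagonal system
  1·M_0 + 4·M_1 + 1·M_2 = 6(Δ_1 - Δ_0) = -132
  1·M_1 + 4·M_2 + 1·M_3 = 6(Δ_2 - Δ_1) = 78
Clamped end conditions give two more equations: 2h_0·M_0 + h_0·M_1 = 6(Δ_0 - S'(1)) = 24 and h_2·M_2 + 2h_2·M_3 = 6(S'(4) - Δ_2) = -30.
Solving the tridiagonal system: M_0 = 578/15, M_1 = -796/15, M_2 = 626/15, M_3 = -538/15.
On [2, 3], S(t) = 8 - 19/15·(t - 2) - 398/15·(t - 2)² + 79/5·(t - 2)³.
With (t - 2) = 1/4: S(9/4) = 2007/320.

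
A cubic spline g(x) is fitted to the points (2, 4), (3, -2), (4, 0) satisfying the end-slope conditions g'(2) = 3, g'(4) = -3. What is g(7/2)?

-1

With M_i denoting the second derivative at x_i, h_i = 1, 1, and Δ_i = (y_(i+1) − y_i)/h_i = -6, 2:
  1·M_0 + 4·M_1 + 1·M_2 = 6(Δ_1 - Δ_0) = 48
Clamped end conditions give two more equations: 2h_0·M_0 + h_0·M_1 = 6(Δ_0 - g'(2)) = -54 and h_1·M_1 + 2h_1·M_2 = 6(g'(4) - Δ_1) = -30.
Solving: M_0 = -42, M_1 = 30, M_2 = -30.
On [3, 4], g(x) = -2 - 3·(x - 3) + 15·(x - 3)² - 10·(x - 3)³.
With (x - 3) = 1/2: g(7/2) = -1.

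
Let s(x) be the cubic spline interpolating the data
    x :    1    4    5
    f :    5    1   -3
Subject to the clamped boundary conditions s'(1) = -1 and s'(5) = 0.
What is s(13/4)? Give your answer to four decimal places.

With M_i denoting the second derivative at x_i, h_i = 3, 1, and Δ_i = (y_(i+1) − y_i)/h_i = -4/3, -4:
  3·M_0 + 8·M_1 + 1·M_2 = 6(Δ_1 - Δ_0) = -16
Clamped end conditions give two more equations: 2h_0·M_0 + h_0·M_1 = 6(Δ_0 - s'(1)) = -2 and h_1·M_1 + 2h_1·M_2 = 6(s'(5) - Δ_1) = 24.
Forward elimination and back-substitution give M_0 = 23/12, M_1 = -9/2, M_2 = 57/4.
On [1, 4], s(x) = 5 - 1·(x - 1) + 23/24·(x - 1)² - 77/216·(x - 1)³.
With (x - 1) = 9/4: s(13/4) = 1813/512.

3.5410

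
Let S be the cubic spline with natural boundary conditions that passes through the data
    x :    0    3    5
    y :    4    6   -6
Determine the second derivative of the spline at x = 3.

Put σ_i = S'' at the i-th knot. Here h = (3, 2) and Δ = (2/3, -6), so the interior equations h_(i-1)·σ_(i-1) + 2(h_(i-1)+h_i)·σ_i + h_i·σ_(i+1) = 6(Δ_i − Δ_(i-1)) read
  3·σ_0 + 10·σ_1 + 2·σ_2 = 6(Δ_1 - Δ_0) = -40
Natural end conditions: σ_0 = σ_2 = 0.
Forward elimination and back-substitution give σ_0 = 0, σ_1 = -4, σ_2 = 0.

-4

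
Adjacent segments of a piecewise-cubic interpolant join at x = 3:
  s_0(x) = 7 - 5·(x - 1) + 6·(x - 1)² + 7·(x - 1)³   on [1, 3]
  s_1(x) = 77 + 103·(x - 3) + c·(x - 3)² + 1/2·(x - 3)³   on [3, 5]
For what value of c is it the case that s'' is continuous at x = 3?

s_0''(x) = 12 + 42·(x - 1), so s_0''(3) = 96. On the right, s_1''(3) = 2c, so c = 48.

48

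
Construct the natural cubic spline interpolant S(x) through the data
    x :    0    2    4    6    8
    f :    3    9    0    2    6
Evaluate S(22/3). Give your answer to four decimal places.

4.8201

Write σ_i for S''(x_i). With h_i = 2, 2, 2, 2 and divided differences Δ_i = 3, -9/2, 1, 2, the continuity of S' gives the tridiagonal system
  2·σ_0 + 8·σ_1 + 2·σ_2 = 6(Δ_1 - Δ_0) = -45
  2·σ_1 + 8·σ_2 + 2·σ_3 = 6(Δ_2 - Δ_1) = 33
  2·σ_2 + 8·σ_3 + 2·σ_4 = 6(Δ_3 - Δ_2) = 6
Natural end conditions: σ_0 = σ_4 = 0.
Solving: σ_0 = 0, σ_1 = -801/112, σ_2 = 171/28, σ_3 = -87/112, σ_4 = 0.
On [6, 8], S(x) = 2 + 141/56·(x - 6) - 87/224·(x - 6)² + 29/448·(x - 6)³.
With (x - 6) = 4/3: S(22/3) = 911/189.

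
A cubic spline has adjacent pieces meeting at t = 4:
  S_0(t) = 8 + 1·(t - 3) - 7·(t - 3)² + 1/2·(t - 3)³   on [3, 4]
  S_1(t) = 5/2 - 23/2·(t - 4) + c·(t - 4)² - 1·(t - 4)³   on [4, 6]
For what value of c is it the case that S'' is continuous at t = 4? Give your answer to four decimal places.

S_0''(t) = -14 + 3·(t - 3), so S_0''(4) = -11. On the right, S_1''(4) = 2c, so c = -11/2.

-5.5000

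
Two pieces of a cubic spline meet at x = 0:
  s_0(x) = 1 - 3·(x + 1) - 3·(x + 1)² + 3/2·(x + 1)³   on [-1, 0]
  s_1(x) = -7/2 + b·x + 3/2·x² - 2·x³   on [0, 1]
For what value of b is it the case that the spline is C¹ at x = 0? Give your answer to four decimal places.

s_0'(x) = -3 - 6·(x + 1) + 9/2·(x + 1)², so s_0'(0) = -9/2. On the right, s_1'(0) = b, so b = -9/2.

-4.5000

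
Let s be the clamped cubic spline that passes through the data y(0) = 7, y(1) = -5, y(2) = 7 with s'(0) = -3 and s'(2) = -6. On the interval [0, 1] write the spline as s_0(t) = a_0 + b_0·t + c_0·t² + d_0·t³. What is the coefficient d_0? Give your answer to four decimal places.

23.2500

With M_i denoting the second derivative at x_i, h_i = 1, 1, and Δ_i = (y_(i+1) − y_i)/h_i = -12, 12:
  1·M_0 + 4·M_1 + 1·M_2 = 6(Δ_1 - Δ_0) = 144
Clamped end conditions give two more equations: 2h_0·M_0 + h_0·M_1 = 6(Δ_0 - s'(0)) = -54 and h_1·M_1 + 2h_1·M_2 = 6(s'(2) - Δ_1) = -108.
Solving the tridiagonal system: M_0 = -129/2, M_1 = 75, M_2 = -183/2.
On [0, 1], with s_0(t) = a_0 + b_0·t + c_0·t² + d_0·t³: c_0 = M_0/2 = -129/4, d_0 = (M_1 - M_0)/(6h_0) = 93/4, b_0 = Δ_0 - h_0(2M_0 + M_1)/6 = -3.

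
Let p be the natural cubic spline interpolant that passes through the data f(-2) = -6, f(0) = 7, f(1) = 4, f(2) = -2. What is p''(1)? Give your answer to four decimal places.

Let M_i = p''(x_i). Step sizes h_i = 2, 1, 1; slopes of the chords Δ_i = (y_(i+1) - y_i)/h_i = 13/2, -3, -6.
  2·M_0 + 6·M_1 + 1·M_2 = 6(Δ_1 - Δ_0) = -57
  1·M_1 + 4·M_2 + 1·M_3 = 6(Δ_2 - Δ_1) = -18
Natural end conditions: M_0 = M_3 = 0.
Solving the tridiagonal system: M_0 = 0, M_1 = -210/23, M_2 = -51/23, M_3 = 0.

-2.2174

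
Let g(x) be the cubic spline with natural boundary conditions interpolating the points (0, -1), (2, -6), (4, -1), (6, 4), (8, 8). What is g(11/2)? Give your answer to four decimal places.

2.9300

With M_i denoting the second derivative at x_i, h_i = 2, 2, 2, 2, and Δ_i = (y_(i+1) − y_i)/h_i = -5/2, 5/2, 5/2, 2:
  2·M_0 + 8·M_1 + 2·M_2 = 6(Δ_1 - Δ_0) = 30
  2·M_1 + 8·M_2 + 2·M_3 = 6(Δ_2 - Δ_1) = 0
  2·M_2 + 8·M_3 + 2·M_4 = 6(Δ_3 - Δ_2) = -3
Natural end conditions: M_0 = M_4 = 0.
Solving: M_0 = 0, M_1 = 447/112, M_2 = -27/28, M_3 = -15/112, M_4 = 0.
On [4, 6], g(x) = -1 + 51/16·(x - 4) - 27/56·(x - 4)² + 31/448·(x - 4)³.
With (x - 4) = 3/2: g(11/2) = 10501/3584.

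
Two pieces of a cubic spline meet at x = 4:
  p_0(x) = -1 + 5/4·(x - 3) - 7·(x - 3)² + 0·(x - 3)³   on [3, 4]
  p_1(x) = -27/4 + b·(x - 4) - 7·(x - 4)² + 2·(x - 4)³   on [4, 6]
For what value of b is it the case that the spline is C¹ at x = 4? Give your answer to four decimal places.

-12.7500

p_0'(x) = 5/4 - 14·(x - 3) + 0·(x - 3)², so p_0'(4) = -51/4. On the right, p_1'(4) = b, so b = -51/4.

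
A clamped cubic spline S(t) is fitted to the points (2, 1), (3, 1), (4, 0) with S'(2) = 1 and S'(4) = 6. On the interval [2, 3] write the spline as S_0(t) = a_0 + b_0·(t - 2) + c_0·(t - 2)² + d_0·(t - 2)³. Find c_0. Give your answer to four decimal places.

Put M_i = S'' at the i-th knot. Here h = (1, 1) and Δ = (0, -1), so the interior equations h_(i-1)·M_(i-1) + 2(h_(i-1)+h_i)·M_i + h_i·M_(i+1) = 6(Δ_i − Δ_(i-1)) read
  1·M_0 + 4·M_1 + 1·M_2 = 6(Δ_1 - Δ_0) = -6
Clamped end conditions give two more equations: 2h_0·M_0 + h_0·M_1 = 6(Δ_0 - S'(2)) = -6 and h_1·M_1 + 2h_1·M_2 = 6(S'(4) - Δ_1) = 42.
Forward elimination and back-substitution give M_0 = 1, M_1 = -8, M_2 = 25.
On [2, 3], with S_0(t) = a_0 + b_0·(t - 2) + c_0·(t - 2)² + d_0·(t - 2)³: c_0 = M_0/2 = 1/2, d_0 = (M_1 - M_0)/(6h_0) = -3/2, b_0 = Δ_0 - h_0(2M_0 + M_1)/6 = 1.

0.5000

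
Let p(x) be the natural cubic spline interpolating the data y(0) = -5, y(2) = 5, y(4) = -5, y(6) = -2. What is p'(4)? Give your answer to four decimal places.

-3.3000

Let M_i = p''(x_i). Step sizes h_i = 2, 2, 2; slopes of the chords Δ_i = (y_(i+1) - y_i)/h_i = 5, -5, 3/2.
  2·M_0 + 8·M_1 + 2·M_2 = 6(Δ_1 - Δ_0) = -60
  2·M_1 + 8·M_2 + 2·M_3 = 6(Δ_2 - Δ_1) = 39
Natural end conditions: M_0 = M_3 = 0.
Forward elimination and back-substitution give M_0 = 0, M_1 = -93/10, M_2 = 36/5, M_3 = 0.
On [4, 6], p'(x) = b_2 + 2c_2·(x - 4) + 3d_2·(x - 4)² with b_2 = Δ_2 - h_2(2M_2 + M_3)/6 = -33/10, c_2 = M_2/2 = 18/5, d_2 = (M_3 - M_2)/(6h_2) = -3/5. So p'(4) = -33/10.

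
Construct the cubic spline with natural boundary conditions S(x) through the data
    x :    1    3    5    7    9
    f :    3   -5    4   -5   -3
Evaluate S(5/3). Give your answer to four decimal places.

Put M_i = S'' at the i-th knot. Here h = (2, 2, 2, 2) and Δ = (-4, 9/2, -9/2, 1), so the interior equations h_(i-1)·M_(i-1) + 2(h_(i-1)+h_i)·M_i + h_i·M_(i+1) = 6(Δ_i − Δ_(i-1)) read
  2·M_0 + 8·M_1 + 2·M_2 = 6(Δ_1 - Δ_0) = 51
  2·M_1 + 8·M_2 + 2·M_3 = 6(Δ_2 - Δ_1) = -54
  2·M_2 + 8·M_3 + 2·M_4 = 6(Δ_3 - Δ_2) = 33
Natural end conditions: M_0 = M_4 = 0.
Solving the tridiagonal system: M_0 = 0, M_1 = 507/56, M_2 = -75/7, M_3 = 381/56, M_4 = 0.
On [1, 3], S(x) = 3 - 393/56·(x - 1) + 0·(x - 1)² + 169/224·(x - 1)³.
With (x - 1) = 2/3: S(5/3) = -275/189.

-1.4550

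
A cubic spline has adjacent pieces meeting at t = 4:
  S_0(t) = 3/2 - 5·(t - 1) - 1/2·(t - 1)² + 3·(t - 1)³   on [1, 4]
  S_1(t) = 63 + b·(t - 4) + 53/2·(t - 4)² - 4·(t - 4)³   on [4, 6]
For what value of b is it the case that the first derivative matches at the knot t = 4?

73

S_0'(t) = -5 - 1·(t - 1) + 9·(t - 1)², so S_0'(4) = 73. On the right, S_1'(4) = b, so b = 73.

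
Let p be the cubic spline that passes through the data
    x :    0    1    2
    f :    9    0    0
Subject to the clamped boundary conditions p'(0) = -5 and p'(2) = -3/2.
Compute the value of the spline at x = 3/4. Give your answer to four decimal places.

1.8926

Let M_i = p''(x_i). Step sizes h_i = 1, 1; slopes of the chords Δ_i = (y_(i+1) - y_i)/h_i = -9, 0.
  1·M_0 + 4·M_1 + 1·M_2 = 6(Δ_1 - Δ_0) = 54
Clamped end conditions give two more equations: 2h_0·M_0 + h_0·M_1 = 6(Δ_0 - p'(0)) = -24 and h_1·M_1 + 2h_1·M_2 = 6(p'(2) - Δ_1) = -9.
Solving the tridiagonal system: M_0 = -95/4, M_1 = 47/2, M_2 = -65/4.
On [0, 1], p(x) = 9 - 5·x - 95/8·x² + 63/8·x³.
With x = 3/4: p(3/4) = 969/512.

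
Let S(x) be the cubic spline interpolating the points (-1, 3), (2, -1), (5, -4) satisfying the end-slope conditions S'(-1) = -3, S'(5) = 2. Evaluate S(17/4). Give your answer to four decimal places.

-4.5859

With M_i denoting the second derivative at x_i, h_i = 3, 3, and Δ_i = (y_(i+1) − y_i)/h_i = -4/3, -1:
  3·M_0 + 12·M_1 + 3·M_2 = 6(Δ_1 - Δ_0) = 2
Clamped end conditions give two more equations: 2h_0·M_0 + h_0·M_1 = 6(Δ_0 - S'(-1)) = 10 and h_1·M_1 + 2h_1·M_2 = 6(S'(5) - Δ_1) = 18.
Forward elimination and back-substitution give M_0 = 7/3, M_1 = -4/3, M_2 = 11/3.
On [2, 5], S(x) = -1 - 3/2·(x - 2) - 2/3·(x - 2)² + 5/18·(x - 2)³.
With (x - 2) = 9/4: S(17/4) = -587/128.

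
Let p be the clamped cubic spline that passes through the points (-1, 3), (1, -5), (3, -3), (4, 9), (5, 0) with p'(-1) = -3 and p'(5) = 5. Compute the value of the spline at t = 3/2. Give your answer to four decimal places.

-7.4375

Put M_i = p'' at the i-th knot. Here h = (2, 2, 1, 1) and Δ = (-4, 1, 12, -9), so the interior equations h_(i-1)·M_(i-1) + 2(h_(i-1)+h_i)·M_i + h_i·M_(i+1) = 6(Δ_i − Δ_(i-1)) read
  2·M_0 + 8·M_1 + 2·M_2 = 6(Δ_1 - Δ_0) = 30
  2·M_1 + 6·M_2 + 1·M_3 = 6(Δ_2 - Δ_1) = 66
  1·M_2 + 4·M_3 + 1·M_4 = 6(Δ_3 - Δ_2) = -126
Clamped end conditions give two more equations: 2h_0·M_0 + h_0·M_1 = 6(Δ_0 - p'(-1)) = -6 and h_3·M_3 + 2h_3·M_4 = 6(p'(5) - Δ_3) = 84.
Solving: M_0 = -20/21, M_1 = -23/21, M_2 = 61/3, M_3 = -1130/21, M_4 = 1447/21.
On [1, 3], p(t) = -5 - 106/21·(t - 1) - 23/42·(t - 1)² + 25/14·(t - 1)³.
With (t - 1) = 1/2: p(3/2) = -119/16.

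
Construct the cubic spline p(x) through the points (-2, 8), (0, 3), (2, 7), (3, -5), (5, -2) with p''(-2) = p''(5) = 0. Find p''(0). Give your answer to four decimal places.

8.2617

Put M_i = p'' at the i-th knot. Here h = (2, 2, 1, 2) and Δ = (-5/2, 2, -12, 3/2), so the interior equations h_(i-1)·M_(i-1) + 2(h_(i-1)+h_i)·M_i + h_i·M_(i+1) = 6(Δ_i − Δ_(i-1)) read
  2·M_0 + 8·M_1 + 2·M_2 = 6(Δ_1 - Δ_0) = 27
  2·M_1 + 6·M_2 + 1·M_3 = 6(Δ_2 - Δ_1) = -84
  1·M_2 + 6·M_3 + 2·M_4 = 6(Δ_3 - Δ_2) = 81
Natural end conditions: M_0 = M_4 = 0.
Solving the tridiagonal system: M_0 = 0, M_1 = 2115/256, M_2 = -1251/64, M_3 = 2145/128, M_4 = 0.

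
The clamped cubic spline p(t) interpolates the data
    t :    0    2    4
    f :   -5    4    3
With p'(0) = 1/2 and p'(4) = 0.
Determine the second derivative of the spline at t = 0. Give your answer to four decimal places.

Let σ_i = p''(x_i). Step sizes h_i = 2, 2; slopes of the chords Δ_i = (y_(i+1) - y_i)/h_i = 9/2, -1/2.
  2·σ_0 + 8·σ_1 + 2·σ_2 = 6(Δ_1 - Δ_0) = -30
Clamped end conditions give two more equations: 2h_0·σ_0 + h_0·σ_1 = 6(Δ_0 - p'(0)) = 24 and h_1·σ_1 + 2h_1·σ_2 = 6(p'(4) - Δ_1) = 3.
Solving the tridiagonal system: σ_0 = 77/8, σ_1 = -29/4, σ_2 = 35/8.

9.6250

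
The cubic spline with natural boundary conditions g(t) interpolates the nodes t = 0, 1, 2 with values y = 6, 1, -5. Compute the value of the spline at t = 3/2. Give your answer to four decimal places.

With M_i denoting the second derivative at x_i, h_i = 1, 1, and Δ_i = (y_(i+1) − y_i)/h_i = -5, -6:
  1·M_0 + 4·M_1 + 1·M_2 = 6(Δ_1 - Δ_0) = -6
Natural end conditions: M_0 = M_2 = 0.
Hence M_0 = 0, M_1 = -3/2, M_2 = 0.
On [1, 2], g(t) = 1 - 11/2·(t - 1) - 3/4·(t - 1)² + 1/4·(t - 1)³.
With (t - 1) = 1/2: g(3/2) = -61/32.

-1.9063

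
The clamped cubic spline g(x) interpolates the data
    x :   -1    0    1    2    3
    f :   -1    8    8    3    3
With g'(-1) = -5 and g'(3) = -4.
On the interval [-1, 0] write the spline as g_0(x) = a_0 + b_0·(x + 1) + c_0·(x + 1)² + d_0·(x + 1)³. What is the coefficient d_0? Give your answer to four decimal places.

-13.5536

With σ_i denoting the second derivative at x_i, h_i = 1, 1, 1, 1, and Δ_i = (y_(i+1) − y_i)/h_i = 9, 0, -5, 0:
  1·σ_0 + 4·σ_1 + 1·σ_2 = 6(Δ_1 - Δ_0) = -54
  1·σ_1 + 4·σ_2 + 1·σ_3 = 6(Δ_2 - Δ_1) = -30
  1·σ_2 + 4·σ_3 + 1·σ_4 = 6(Δ_3 - Δ_2) = 30
Clamped end conditions give two more equations: 2h_0·σ_0 + h_0·σ_1 = 6(Δ_0 - g'(-1)) = 84 and h_3·σ_3 + 2h_3·σ_4 = 6(g'(3) - Δ_3) = -24.
Forward elimination and back-substitution give σ_0 = 1543/28, σ_1 = -367/14, σ_2 = -17/4, σ_3 = 185/14, σ_4 = -521/28.
On [-1, 0], with g_0(x) = a_0 + b_0·(x + 1) + c_0·(x + 1)² + d_0·(x + 1)³: c_0 = σ_0/2 = 1543/56, d_0 = (σ_1 - σ_0)/(6h_0) = -759/56, b_0 = Δ_0 - h_0(2σ_0 + σ_1)/6 = -5.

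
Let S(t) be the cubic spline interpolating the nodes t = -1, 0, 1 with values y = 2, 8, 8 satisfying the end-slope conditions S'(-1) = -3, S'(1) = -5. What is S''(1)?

Let M_i = S''(x_i). Step sizes h_i = 1, 1; slopes of the chords Δ_i = (y_(i+1) - y_i)/h_i = 6, 0.
  1·M_0 + 4·M_1 + 1·M_2 = 6(Δ_1 - Δ_0) = -36
Clamped end conditions give two more equations: 2h_0·M_0 + h_0·M_1 = 6(Δ_0 - S'(-1)) = 54 and h_1·M_1 + 2h_1·M_2 = 6(S'(1) - Δ_1) = -30.
Solving the tridiagonal system: M_0 = 35, M_1 = -16, M_2 = -7.

-7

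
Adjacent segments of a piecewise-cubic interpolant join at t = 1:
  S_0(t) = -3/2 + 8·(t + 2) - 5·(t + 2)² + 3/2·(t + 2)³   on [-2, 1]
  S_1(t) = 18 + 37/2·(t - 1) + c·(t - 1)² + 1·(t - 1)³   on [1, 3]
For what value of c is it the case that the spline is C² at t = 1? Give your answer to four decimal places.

S_0''(t) = -10 + 9·(t + 2), so S_0''(1) = 17. On the right, S_1''(1) = 2c, so c = 17/2.

8.5000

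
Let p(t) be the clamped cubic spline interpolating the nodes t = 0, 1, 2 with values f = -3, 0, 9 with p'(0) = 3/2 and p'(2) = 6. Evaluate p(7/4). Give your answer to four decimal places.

Let M_i = p''(x_i). Step sizes h_i = 1, 1; slopes of the chords Δ_i = (y_(i+1) - y_i)/h_i = 3, 9.
  1·M_0 + 4·M_1 + 1·M_2 = 6(Δ_1 - Δ_0) = 36
Clamped end conditions give two more equations: 2h_0·M_0 + h_0·M_1 = 6(Δ_0 - p'(0)) = 9 and h_1·M_1 + 2h_1·M_2 = 6(p'(2) - Δ_1) = -18.
Forward elimination and back-substitution give M_0 = -9/4, M_1 = 27/2, M_2 = -63/4.
On [1, 2], p(t) = 0 + 57/8·(t - 1) + 27/4·(t - 1)² - 39/8·(t - 1)³.
With (t - 1) = 3/4: p(7/4) = 3627/512.

7.0840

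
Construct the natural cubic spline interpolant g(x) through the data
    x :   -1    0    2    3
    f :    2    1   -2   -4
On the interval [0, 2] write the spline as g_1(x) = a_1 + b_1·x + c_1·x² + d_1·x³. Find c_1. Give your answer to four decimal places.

-0.1875

Let m_i = g''(x_i). Step sizes h_i = 1, 2, 1; slopes of the chords Δ_i = (y_(i+1) - y_i)/h_i = -1, -3/2, -2.
  1·m_0 + 6·m_1 + 2·m_2 = 6(Δ_1 - Δ_0) = -3
  2·m_1 + 6·m_2 + 1·m_3 = 6(Δ_2 - Δ_1) = -3
Natural end conditions: m_0 = m_3 = 0.
Solving the tridiagonal system: m_0 = 0, m_1 = -3/8, m_2 = -3/8, m_3 = 0.
On [0, 2], with g_1(x) = a_1 + b_1·x + c_1·x² + d_1·x³: c_1 = m_1/2 = -3/16, d_1 = (m_2 - m_1)/(6h_1) = 0, b_1 = Δ_1 - h_1(2m_1 + m_2)/6 = -9/8.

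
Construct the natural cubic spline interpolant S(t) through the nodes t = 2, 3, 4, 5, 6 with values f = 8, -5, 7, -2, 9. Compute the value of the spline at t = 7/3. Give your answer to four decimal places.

With M_i denoting the second derivative at x_i, h_i = 1, 1, 1, 1, and Δ_i = (y_(i+1) − y_i)/h_i = -13, 12, -9, 11:
  1·M_0 + 4·M_1 + 1·M_2 = 6(Δ_1 - Δ_0) = 150
  1·M_1 + 4·M_2 + 1·M_3 = 6(Δ_2 - Δ_1) = -126
  1·M_2 + 4·M_3 + 1·M_4 = 6(Δ_3 - Δ_2) = 120
Natural end conditions: M_0 = M_4 = 0.
Hence M_0 = 0, M_1 = 1437/28, M_2 = -387/7, M_3 = 1227/28, M_4 = 0.
On [2, 3], S(t) = 8 - 1207/56·(t - 2) + 0·(t - 2)² + 479/56·(t - 2)³.
With (t - 2) = 1/3: S(7/3) = 214/189.

1.1323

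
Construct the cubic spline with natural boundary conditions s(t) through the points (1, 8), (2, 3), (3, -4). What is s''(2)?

Write M_i for s''(x_i). With h_i = 1, 1 and divided differences Δ_i = -5, -7, the continuity of s' gives the tridiagonal system
  1·M_0 + 4·M_1 + 1·M_2 = 6(Δ_1 - Δ_0) = -12
Natural end conditions: M_0 = M_2 = 0.
Solving: M_0 = 0, M_1 = -3, M_2 = 0.

-3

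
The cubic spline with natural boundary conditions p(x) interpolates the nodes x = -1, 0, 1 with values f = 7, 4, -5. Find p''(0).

-9

Write M_i for p''(x_i). With h_i = 1, 1 and divided differences Δ_i = -3, -9, the continuity of p' gives the tridiagonal system
  1·M_0 + 4·M_1 + 1·M_2 = 6(Δ_1 - Δ_0) = -36
Natural end conditions: M_0 = M_2 = 0.
Solving the tridiagonal system: M_0 = 0, M_1 = -9, M_2 = 0.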